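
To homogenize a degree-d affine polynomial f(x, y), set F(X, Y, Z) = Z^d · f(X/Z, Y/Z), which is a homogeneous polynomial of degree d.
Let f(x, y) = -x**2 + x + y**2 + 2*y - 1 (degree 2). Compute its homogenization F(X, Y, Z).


F(X, Y, Z) = -X**2 + X*Z + Y**2 + 2*Y*Z - Z**2

deg(f) = 2.
Substitute x = X/Z, y = Y/Z into f, then multiply by Z^2.
  monomial -1·x^2·y^0 ↦ -1·X^2·Y^0·Z^0.
  monomial 1·x^1·y^0 ↦ 1·X^1·Y^0·Z^1.
  monomial 1·x^0·y^2 ↦ 1·X^0·Y^2·Z^0.
  monomial 2·x^0·y^1 ↦ 2·X^0·Y^1·Z^1.
  monomial -1·x^0·y^0 ↦ -1·X^0·Y^0·Z^2.
Collecting: F(X, Y, Z) = -X**2 + X*Z + Y**2 + 2*Y*Z - Z**2.


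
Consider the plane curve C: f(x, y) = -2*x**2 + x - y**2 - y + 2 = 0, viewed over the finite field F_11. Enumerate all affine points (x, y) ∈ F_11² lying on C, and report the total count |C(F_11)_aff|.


Affine F_11-points: {(0, 1), (0, 9), (1, 3), (1, 7), (3, 4), (3, 6), (5, 3), (5, 7), (6, 1), (6, 9)}; count = 10.

For each of the 121 pairs (x, y) ∈ F_11², evaluate f(x, y) mod 11. Record the zeros.
  x = 0: [0↦2, 1↦0, 2↦7, 3↦1, 4↦4, 5↦5, 6↦4, 7↦1, 8↦7, 9↦0, 10↦2]  zeros at y ∈ {1, 9}
  x = 1: [0↦1, 1↦10, 2↦6, 3↦0, 4↦3, 5↦4, 6↦3, 7↦0, 8↦6, 9↦10, 10↦1]  zeros at y ∈ {3, 7}
  x = 2: [0↦7, 1↦5, 2↦1, 3↦6, 4↦9, 5↦10, 6↦9, 7↦6, 8↦1, 9↦5, 10↦7]  zeros at y ∈ ∅
  x = 3: [0↦9, 1↦7, 2↦3, 3↦8, 4↦0, 5↦1, 6↦0, 7↦8, 8↦3, 9↦7, 10↦9]  zeros at y ∈ {4, 6}
  x = 4: [0↦7, 1↦5, 2↦1, 3↦6, 4↦9, 5↦10, 6↦9, 7↦6, 8↦1, 9↦5, 10↦7]  zeros at y ∈ ∅
  x = 5: [0↦1, 1↦10, 2↦6, 3↦0, 4↦3, 5↦4, 6↦3, 7↦0, 8↦6, 9↦10, 10↦1]  zeros at y ∈ {3, 7}
  x = 6: [0↦2, 1↦0, 2↦7, 3↦1, 4↦4, 5↦5, 6↦4, 7↦1, 8↦7, 9↦0, 10↦2]  zeros at y ∈ {1, 9}
  x = 7: [0↦10, 1↦8, 2↦4, 3↦9, 4↦1, 5↦2, 6↦1, 7↦9, 8↦4, 9↦8, 10↦10]  zeros at y ∈ ∅
  x = 8: [0↦3, 1↦1, 2↦8, 3↦2, 4↦5, 5↦6, 6↦5, 7↦2, 8↦8, 9↦1, 10↦3]  zeros at y ∈ ∅
  x = 9: [0↦3, 1↦1, 2↦8, 3↦2, 4↦5, 5↦6, 6↦5, 7↦2, 8↦8, 9↦1, 10↦3]  zeros at y ∈ ∅
  x = 10: [0↦10, 1↦8, 2↦4, 3↦9, 4↦1, 5↦2, 6↦1, 7↦9, 8↦4, 9↦8, 10↦10]  zeros at y ∈ ∅
Collecting zeros: affine points = {(0, 1), (0, 9), (1, 3), (1, 7), (3, 4), (3, 6), (5, 3), (5, 7), (6, 1), (6, 9)}.
Total count |C(F_11)_aff| = 10.


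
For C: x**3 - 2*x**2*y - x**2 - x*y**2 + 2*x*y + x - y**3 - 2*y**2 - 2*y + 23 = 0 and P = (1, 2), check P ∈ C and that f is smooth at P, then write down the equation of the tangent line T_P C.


Tangent line at P: -6*x - 26*y + 58 = 0.

Step 1: f(1, 2) = 0, so P lies on C.
Step 2: partial derivatives
  f_x(x, y) = 3*x**2 - 4*x*y - 2*x - y**2 + 2*y + 1, f_y(x, y) = -2*x**2 - 2*x*y + 2*x - 3*y**2 - 4*y - 2.
  f_x(P) = -6, f_y(P) = -26 (gradient nonzero, so P is smooth).
Step 3: tangent line at P: -6·(x − 1) + -26·(y − 2) = 0.
Expanding: -6*x - 26*y + 58 = 0.


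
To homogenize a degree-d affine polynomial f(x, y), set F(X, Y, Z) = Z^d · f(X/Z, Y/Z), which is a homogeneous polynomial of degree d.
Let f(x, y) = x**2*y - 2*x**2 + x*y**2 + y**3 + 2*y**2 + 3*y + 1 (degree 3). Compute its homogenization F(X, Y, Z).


F(X, Y, Z) = X**2*Y - 2*X**2*Z + X*Y**2 + Y**3 + 2*Y**2*Z + 3*Y*Z**2 + Z**3

deg(f) = 3.
Substitute x = X/Z, y = Y/Z into f, then multiply by Z^3.
  monomial 1·x^2·y^1 ↦ 1·X^2·Y^1·Z^0.
  monomial -2·x^2·y^0 ↦ -2·X^2·Y^0·Z^1.
  monomial 1·x^1·y^2 ↦ 1·X^1·Y^2·Z^0.
  monomial 1·x^0·y^3 ↦ 1·X^0·Y^3·Z^0.
  monomial 2·x^0·y^2 ↦ 2·X^0·Y^2·Z^1.
  monomial 3·x^0·y^1 ↦ 3·X^0·Y^1·Z^2.
  monomial 1·x^0·y^0 ↦ 1·X^0·Y^0·Z^3.
Collecting: F(X, Y, Z) = X**2*Y - 2*X**2*Z + X*Y**2 + Y**3 + 2*Y**2*Z + 3*Y*Z**2 + Z**3.


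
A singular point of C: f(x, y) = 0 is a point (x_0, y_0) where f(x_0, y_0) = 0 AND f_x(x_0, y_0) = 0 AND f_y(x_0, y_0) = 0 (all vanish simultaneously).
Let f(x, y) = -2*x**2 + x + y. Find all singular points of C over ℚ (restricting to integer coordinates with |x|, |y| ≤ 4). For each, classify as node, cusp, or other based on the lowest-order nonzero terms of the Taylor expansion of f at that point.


No singular points in the scanned grid; C is smooth there.

Compute partial derivatives:
  f_x = 1 - 4*x.
  f_y = 1.
f_y = 1 is a nonzero constant, so f_y never vanishes: no point (x, y) can satisfy f = f_x = f_y = 0. In particular no (x, y) ∈ {−4, ..., 4}² is singular; the curve is smooth.


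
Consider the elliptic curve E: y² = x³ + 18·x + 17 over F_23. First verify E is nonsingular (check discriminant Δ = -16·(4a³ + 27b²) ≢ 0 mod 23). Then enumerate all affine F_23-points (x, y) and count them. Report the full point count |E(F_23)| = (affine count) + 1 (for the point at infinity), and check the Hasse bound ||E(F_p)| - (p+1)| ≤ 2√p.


Affine points = {(1, 6), (1, 17), (3, 11), (3, 12), (5, 5), (5, 18), (7, 7), (7, 16), (8, 11), (8, 12), (10, 1), (10, 22), (12, 11), (12, 12), (14, 0), (16, 10), (16, 13), (18, 3), (18, 20)}; affine count = 19; |E(F_23)| = 20.

Discriminant check: Δ ∝ 4a³ + 27b² = 4·18³ + 27·17² = 4·5832 + 27·289 ≡ 12 (mod 23). Nonzero ⇒ E is nonsingular.
For each x ∈ F_23, compute rhs = x³ + 18·x + 17 mod 23, then count y ∈ F_23 with y² ≡ rhs.
  x = 0: rhs = 17, matching y values: none (0 points).
  x = 1: rhs = 13, matching y values: 6, 17 (2 points).
  x = 2: rhs = 15, matching y values: none (0 points).
  x = 3: rhs = 6, matching y values: 11, 12 (2 points).
  x = 4: rhs = 15, matching y values: none (0 points).
  x = 5: rhs = 2, matching y values: 5, 18 (2 points).
  x = 6: rhs = 19, matching y values: none (0 points).
  x = 7: rhs = 3, matching y values: 7, 16 (2 points).
  x = 8: rhs = 6, matching y values: 11, 12 (2 points).
  x = 9: rhs = 11, matching y values: none (0 points).
  x = 10: rhs = 1, matching y values: 1, 22 (2 points).
  x = 11: rhs = 5, matching y values: none (0 points).
  x = 12: rhs = 6, matching y values: 11, 12 (2 points).
  x = 13: rhs = 10, matching y values: none (0 points).
  x = 14: rhs = 0, matching y values: 0 (1 points).
  x = 15: rhs = 5, matching y values: none (0 points).
  x = 16: rhs = 8, matching y values: 10, 13 (2 points).
  x = 17: rhs = 15, matching y values: none (0 points).
  x = 18: rhs = 9, matching y values: 3, 20 (2 points).
  x = 19: rhs = 19, matching y values: none (0 points).
  x = 20: rhs = 5, matching y values: none (0 points).
  x = 21: rhs = 19, matching y values: none (0 points).
  x = 22: rhs = 21, matching y values: none (0 points).
Total affine count: 19.
Full point count |E(F_23)| = 19 + 1 = 20.
Hasse bound: |20 − (23+1)| = |-4| = 4 ≤ 2√23 ≈ 9.5917 ✓.


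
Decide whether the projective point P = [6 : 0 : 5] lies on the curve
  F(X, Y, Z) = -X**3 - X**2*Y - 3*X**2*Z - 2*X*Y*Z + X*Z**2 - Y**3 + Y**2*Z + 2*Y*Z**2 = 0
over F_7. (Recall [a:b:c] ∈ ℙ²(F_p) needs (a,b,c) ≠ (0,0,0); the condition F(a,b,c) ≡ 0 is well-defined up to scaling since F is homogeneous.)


F(6,0,5) ≡ 3 (mod 7); P is NOT on the curve.

Evaluate F(6, 0, 5) term-by-term (mod 7).
  -X**3 ↦ -1·216·1·1 = -216
  -X**2*Y ↦ -1·36·0·1 = 0
  -3*X**2*Z ↦ -3·36·1·5 = -540
  -2*X*Y*Z ↦ -2·6·0·5 = 0
  X*Z**2 ↦ 1·6·1·25 = 150
  -Y**3 ↦ -1·1·0·1 = 0
  Y**2*Z ↦ 1·1·0·5 = 0
  2*Y*Z**2 ↦ 2·1·0·25 = 0
Sum: F(6, 0, 5) = (-216) + (0) + (-540) + (0) + (150) + (0) + (0) + (0) = -606.
Reducing mod 7: -606 ≡ 3 (mod 7).
Since F(a, b, c) ≡ 3 ≠ 0 (mod 7), P does NOT lie on the curve.


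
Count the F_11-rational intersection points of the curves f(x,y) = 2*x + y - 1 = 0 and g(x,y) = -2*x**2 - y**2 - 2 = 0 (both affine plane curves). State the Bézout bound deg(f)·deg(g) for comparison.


Common zeros: ∅; count = 0; Bézout bound = 2.

deg(f) = 1, deg(g) = 2, so Bézout bound = 2.
Scan x ∈ F_11. For each x, list the y ∈ F_11 with f(x, y) ≡ 0 and those with g(x, y) ≡ 0 (mod 11); the common zeros in that column are the intersection.
  x = 0: f ≡ 0 at y ∈ {1}; g ≡ 0 at y ∈ {3, 8}; common: ∅.
  x = 1: f ≡ 0 at y ∈ {10}; g ≡ 0 at y ∈ ∅; common: ∅.
  x = 2: f ≡ 0 at y ∈ {8}; g ≡ 0 at y ∈ {1, 10}; common: ∅.
  x = 3: f ≡ 0 at y ∈ {6}; g ≡ 0 at y ∈ ∅; common: ∅.
  x = 4: f ≡ 0 at y ∈ {4}; g ≡ 0 at y ∈ ∅; common: ∅.
  x = 5: f ≡ 0 at y ∈ {2}; g ≡ 0 at y ∈ {5, 6}; common: ∅.
  x = 6: f ≡ 0 at y ∈ {0}; g ≡ 0 at y ∈ {5, 6}; common: ∅.
  x = 7: f ≡ 0 at y ∈ {9}; g ≡ 0 at y ∈ ∅; common: ∅.
  x = 8: f ≡ 0 at y ∈ {7}; g ≡ 0 at y ∈ ∅; common: ∅.
  x = 9: f ≡ 0 at y ∈ {5}; g ≡ 0 at y ∈ {1, 10}; common: ∅.
  x = 10: f ≡ 0 at y ∈ {3}; g ≡ 0 at y ∈ ∅; common: ∅.
Collecting: common zeros = ∅, so the count is 0.
Comparison with the Bézout bound: 0 ≤ 2 = deg(f)·deg(g), as expected for curves with no common component (the affine F_11-count falls short of the bound because intersections may lie at infinity, over extension fields, or carry multiplicity).


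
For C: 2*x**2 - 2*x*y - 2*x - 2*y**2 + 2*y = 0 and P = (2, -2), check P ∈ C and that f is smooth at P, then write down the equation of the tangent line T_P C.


Tangent line at P: 10*x + 6*y - 8 = 0.

Step 1: f(2, -2) = 0, so P lies on C.
Step 2: partial derivatives
  f_x(x, y) = 4*x - 2*y - 2, f_y(x, y) = -2*x - 4*y + 2.
  f_x(P) = 10, f_y(P) = 6 (gradient nonzero, so P is smooth).
Step 3: tangent line at P: 10·(x − 2) + 6·(y − -2) = 0.
Expanding: 10*x + 6*y - 8 = 0.


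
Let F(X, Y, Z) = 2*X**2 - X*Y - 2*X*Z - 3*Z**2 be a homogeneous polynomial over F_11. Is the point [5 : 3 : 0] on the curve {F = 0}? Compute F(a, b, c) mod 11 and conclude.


F(5,3,0) ≡ 2 (mod 11); P is NOT on the curve.

Evaluate F(5, 3, 0) term-by-term (mod 11).
  2*X**2 ↦ 2·25·1·1 = 50
  -X*Y ↦ -1·5·3·1 = -15
  -2*X*Z ↦ -2·5·1·0 = 0
  -3*Z**2 ↦ -3·1·1·0 = 0
Sum: F(5, 3, 0) = (50) + (-15) + (0) + (0) = 35.
Reducing mod 11: 35 ≡ 2 (mod 11).
Since F(a, b, c) ≡ 2 ≠ 0 (mod 11), P does NOT lie on the curve.


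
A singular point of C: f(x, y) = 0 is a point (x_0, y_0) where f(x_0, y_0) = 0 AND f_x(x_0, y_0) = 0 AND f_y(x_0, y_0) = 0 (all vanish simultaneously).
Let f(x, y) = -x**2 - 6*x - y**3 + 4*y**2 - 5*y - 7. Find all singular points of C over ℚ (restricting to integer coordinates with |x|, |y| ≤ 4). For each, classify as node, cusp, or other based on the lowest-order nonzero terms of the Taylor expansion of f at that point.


Singular points: {(-3, 1)}; classification: node.

Compute partial derivatives:
  f_x = -2*x - 6.
  f_y = -3*y**2 + 8*y - 5.
Scan x_0 ∈ {−4, ..., 4}. For each x_0, f_y(x_0, y) is a polynomial in y; find its integer roots y ∈ {−4, ..., 4}, then test f_x and f at those candidates.
  x = -4: f_y(-4, y) = -3*y**2 + 8*y - 5; vanishes at y ∈ {1}. (-4, 1): f_x = 2 ≠ 0.
  x = -3: f_y(-3, y) = -3*y**2 + 8*y - 5; vanishes at y ∈ {1}. (-3, 1): f_x = 0, f = 0 — SINGULAR.
  x = -2: f_y(-2, y) = -3*y**2 + 8*y - 5; vanishes at y ∈ {1}. (-2, 1): f_x = -2 ≠ 0.
  x = -1: f_y(-1, y) = -3*y**2 + 8*y - 5; vanishes at y ∈ {1}. (-1, 1): f_x = -4 ≠ 0.
  x = 0: f_y(0, y) = -3*y**2 + 8*y - 5; vanishes at y ∈ {1}. (0, 1): f_x = -6 ≠ 0.
  x = 1: f_y(1, y) = -3*y**2 + 8*y - 5; vanishes at y ∈ {1}. (1, 1): f_x = -8 ≠ 0.
  x = 2: f_y(2, y) = -3*y**2 + 8*y - 5; vanishes at y ∈ {1}. (2, 1): f_x = -10 ≠ 0.
  x = 3: f_y(3, y) = -3*y**2 + 8*y - 5; vanishes at y ∈ {1}. (3, 1): f_x = -12 ≠ 0.
  x = 4: f_y(4, y) = -3*y**2 + 8*y - 5; vanishes at y ∈ {1}. (4, 1): f_x = -14 ≠ 0.
Only singular point on the grid: (-3, 1).
Classify: substitute x = -3 + u, y = 1 + v and expand: f = -u**2 - v**3 + v**2.
No constant or linear terms (consistent with a singular point). Quadratic part: -u**2 + v**2. Cubic part: -v**3.
The quadratic part v**2 - u**2 = (v − u)(v + u) splits into two distinct linear factors, so there are two distinct tangent lines y − 1 = ±(x − -3) — this is a node (ordinary double point).
Classification: node.


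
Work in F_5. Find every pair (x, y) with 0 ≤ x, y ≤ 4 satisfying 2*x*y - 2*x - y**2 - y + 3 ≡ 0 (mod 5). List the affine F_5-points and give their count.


Affine F_5-points: {(1, 3), (2, 4), (4, 0), (4, 2)}; count = 4.

For each of the 25 pairs (x, y) ∈ F_5², evaluate f(x, y) mod 5. Record the zeros.
  x = 0: [0↦3, 1↦1, 2↦2, 3↦1, 4↦3]  zeros at y ∈ ∅
  x = 1: [0↦1, 1↦1, 2↦4, 3↦0, 4↦4]  zeros at y ∈ {3}
  x = 2: [0↦4, 1↦1, 2↦1, 3↦4, 4↦0]  zeros at y ∈ {4}
  x = 3: [0↦2, 1↦1, 2↦3, 3↦3, 4↦1]  zeros at y ∈ ∅
  x = 4: [0↦0, 1↦1, 2↦0, 3↦2, 4↦2]  zeros at y ∈ {0, 2}
Collecting zeros: affine points = {(1, 3), (2, 4), (4, 0), (4, 2)}.
Total count |C(F_5)_aff| = 4.


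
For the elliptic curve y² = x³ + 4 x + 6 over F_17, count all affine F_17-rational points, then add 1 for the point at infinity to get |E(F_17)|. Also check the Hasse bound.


Affine points = {(4, 1), (4, 16), (5, 7), (5, 10), (6, 5), (6, 12), (10, 3), (10, 14), (11, 2), (11, 15), (14, 1), (14, 16), (16, 1), (16, 16)}; affine count = 14; |E(F_17)| = 15.

Discriminant check: Δ ∝ 4a³ + 27b² = 4·4³ + 27·6² = 4·64 + 27·36 ≡ 4 (mod 17). Nonzero ⇒ E is nonsingular.
For each x ∈ F_17, compute rhs = x³ + 4·x + 6 mod 17, then count y ∈ F_17 with y² ≡ rhs.
  x = 0: rhs = 6, matching y values: none (0 points).
  x = 1: rhs = 11, matching y values: none (0 points).
  x = 2: rhs = 5, matching y values: none (0 points).
  x = 3: rhs = 11, matching y values: none (0 points).
  x = 4: rhs = 1, matching y values: 1, 16 (2 points).
  x = 5: rhs = 15, matching y values: 7, 10 (2 points).
  x = 6: rhs = 8, matching y values: 5, 12 (2 points).
  x = 7: rhs = 3, matching y values: none (0 points).
  x = 8: rhs = 6, matching y values: none (0 points).
  x = 9: rhs = 6, matching y values: none (0 points).
  x = 10: rhs = 9, matching y values: 3, 14 (2 points).
  x = 11: rhs = 4, matching y values: 2, 15 (2 points).
  x = 12: rhs = 14, matching y values: none (0 points).
  x = 13: rhs = 11, matching y values: none (0 points).
  x = 14: rhs = 1, matching y values: 1, 16 (2 points).
  x = 15: rhs = 7, matching y values: none (0 points).
  x = 16: rhs = 1, matching y values: 1, 16 (2 points).
Total affine count: 14.
Full point count |E(F_17)| = 14 + 1 = 15.
Hasse bound: |15 − (17+1)| = |-3| = 3 ≤ 2√17 ≈ 8.2462 ✓.


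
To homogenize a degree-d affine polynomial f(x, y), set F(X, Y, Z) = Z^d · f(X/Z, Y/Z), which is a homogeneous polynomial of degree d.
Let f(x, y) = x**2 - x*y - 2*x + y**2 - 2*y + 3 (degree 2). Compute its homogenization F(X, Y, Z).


F(X, Y, Z) = X**2 - X*Y - 2*X*Z + Y**2 - 2*Y*Z + 3*Z**2

deg(f) = 2.
Substitute x = X/Z, y = Y/Z into f, then multiply by Z^2.
  monomial 1·x^2·y^0 ↦ 1·X^2·Y^0·Z^0.
  monomial -1·x^1·y^1 ↦ -1·X^1·Y^1·Z^0.
  monomial -2·x^1·y^0 ↦ -2·X^1·Y^0·Z^1.
  monomial 1·x^0·y^2 ↦ 1·X^0·Y^2·Z^0.
  monomial -2·x^0·y^1 ↦ -2·X^0·Y^1·Z^1.
  monomial 3·x^0·y^0 ↦ 3·X^0·Y^0·Z^2.
Collecting: F(X, Y, Z) = X**2 - X*Y - 2*X*Z + Y**2 - 2*Y*Z + 3*Z**2.


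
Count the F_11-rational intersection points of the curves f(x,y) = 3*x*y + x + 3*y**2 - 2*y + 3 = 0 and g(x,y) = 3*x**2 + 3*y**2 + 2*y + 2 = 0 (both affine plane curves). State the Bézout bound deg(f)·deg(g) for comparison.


Common zeros: ∅; count = 0; Bézout bound = 4.

deg(f) = 2, deg(g) = 2, so Bézout bound = 4.
Scan x ∈ F_11. For each x, list the y ∈ F_11 with f(x, y) ≡ 0 and those with g(x, y) ≡ 0 (mod 11); the common zeros in that column are the intersection.
  x = 0: f ≡ 0 at y ∈ {2, 6}; g ≡ 0 at y ∈ ∅; common: ∅.
  x = 1: f ≡ 0 at y ∈ ∅; g ≡ 0 at y ∈ ∅; common: ∅.
  x = 2: f ≡ 0 at y ∈ {3}; g ≡ 0 at y ∈ {5, 9}; common: ∅.
  x = 3: f ≡ 0 at y ∈ ∅; g ≡ 0 at y ∈ ∅; common: ∅.
  x = 4: f ≡ 0 at y ∈ {5, 10}; g ≡ 0 at y ∈ {1, 2}; common: ∅.
  x = 5: f ≡ 0 at y ∈ ∅; g ≡ 0 at y ∈ {0, 3}; common: ∅.
  x = 6: f ≡ 0 at y ∈ {4, 9}; g ≡ 0 at y ∈ {0, 3}; common: ∅.
  x = 7: f ≡ 0 at y ∈ ∅; g ≡ 0 at y ∈ {1, 2}; common: ∅.
  x = 8: f ≡ 0 at y ∈ {0}; g ≡ 0 at y ∈ ∅; common: ∅.
  x = 9: f ≡ 0 at y ∈ ∅; g ≡ 0 at y ∈ {5, 9}; common: ∅.
  x = 10: f ≡ 0 at y ∈ {1, 8}; g ≡ 0 at y ∈ ∅; common: ∅.
Collecting: common zeros = ∅, so the count is 0.
Comparison with the Bézout bound: 0 ≤ 4 = deg(f)·deg(g), as expected for curves with no common component (the affine F_11-count falls short of the bound because intersections may lie at infinity, over extension fields, or carry multiplicity).


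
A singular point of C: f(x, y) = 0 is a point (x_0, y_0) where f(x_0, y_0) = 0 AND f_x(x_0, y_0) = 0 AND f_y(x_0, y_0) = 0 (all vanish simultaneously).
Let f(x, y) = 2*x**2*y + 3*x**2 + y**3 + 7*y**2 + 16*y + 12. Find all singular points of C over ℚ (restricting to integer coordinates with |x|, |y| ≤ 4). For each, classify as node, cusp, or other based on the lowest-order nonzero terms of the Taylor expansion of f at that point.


Singular points: {(0, -2)}; classification: node.

Compute partial derivatives:
  f_x = 4*x*y + 6*x.
  f_y = 2*x**2 + 3*y**2 + 14*y + 16.
Scan x_0 ∈ {−4, ..., 4}. For each x_0, f_y(x_0, y) is a polynomial in y; find its integer roots y ∈ {−4, ..., 4}, then test f_x and f at those candidates.
  x = -4: f_y(-4, y) = 3*y**2 + 14*y + 48; no integer root y with |y| ≤ 4.
  x = -3: f_y(-3, y) = 3*y**2 + 14*y + 34; no integer root y with |y| ≤ 4.
  x = -2: f_y(-2, y) = 3*y**2 + 14*y + 24; no integer root y with |y| ≤ 4.
  x = -1: f_y(-1, y) = 3*y**2 + 14*y + 18; no integer root y with |y| ≤ 4.
  x = 0: f_y(0, y) = 3*y**2 + 14*y + 16; vanishes at y ∈ {-2}. (0, -2): f_x = 0, f = 0 — SINGULAR.
  x = 1: f_y(1, y) = 3*y**2 + 14*y + 18; no integer root y with |y| ≤ 4.
  x = 2: f_y(2, y) = 3*y**2 + 14*y + 24; no integer root y with |y| ≤ 4.
  x = 3: f_y(3, y) = 3*y**2 + 14*y + 34; no integer root y with |y| ≤ 4.
  x = 4: f_y(4, y) = 3*y**2 + 14*y + 48; no integer root y with |y| ≤ 4.
Only singular point on the grid: (0, -2).
Classify: substitute x = 0 + u, y = -2 + v and expand: f = 2*u**2*v - u**2 + v**3 + v**2.
No constant or linear terms (consistent with a singular point). Quadratic part: -u**2 + v**2. Cubic part: 2*u**2*v + v**3.
The quadratic part v**2 - u**2 = (v − u)(v + u) splits into two distinct linear factors, so there are two distinct tangent lines y − -2 = ±(x − 0) — this is a node (ordinary double point).
Classification: node.


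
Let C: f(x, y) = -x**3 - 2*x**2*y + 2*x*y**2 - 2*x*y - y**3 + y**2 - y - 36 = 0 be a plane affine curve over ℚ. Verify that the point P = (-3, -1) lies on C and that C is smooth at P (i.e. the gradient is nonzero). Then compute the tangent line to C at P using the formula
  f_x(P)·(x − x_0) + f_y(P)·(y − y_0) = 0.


Tangent line at P: -35*x - 6*y - 111 = 0.

Step 1: f(-3, -1) = 0, so P lies on C.
Step 2: partial derivatives
  f_x(x, y) = -3*x**2 - 4*x*y + 2*y**2 - 2*y, f_y(x, y) = -2*x**2 + 4*x*y - 2*x - 3*y**2 + 2*y - 1.
  f_x(P) = -35, f_y(P) = -6 (gradient nonzero, so P is smooth).
Step 3: tangent line at P: -35·(x − -3) + -6·(y − -1) = 0.
Expanding: -35*x - 6*y - 111 = 0.


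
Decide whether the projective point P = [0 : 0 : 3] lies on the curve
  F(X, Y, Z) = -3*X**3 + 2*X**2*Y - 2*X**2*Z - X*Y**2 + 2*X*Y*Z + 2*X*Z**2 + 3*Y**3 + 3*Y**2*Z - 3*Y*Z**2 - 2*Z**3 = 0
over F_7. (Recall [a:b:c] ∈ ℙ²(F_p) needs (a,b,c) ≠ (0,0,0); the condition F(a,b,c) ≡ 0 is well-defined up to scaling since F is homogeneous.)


F(0,0,3) ≡ 2 (mod 7); P is NOT on the curve.

Evaluate F(0, 0, 3) term-by-term (mod 7).
  -3*X**3 ↦ -3·0·1·1 = 0
  2*X**2*Y ↦ 2·0·0·1 = 0
  -2*X**2*Z ↦ -2·0·1·3 = 0
  -X*Y**2 ↦ -1·0·0·1 = 0
  2*X*Y*Z ↦ 2·0·0·3 = 0
  2*X*Z**2 ↦ 2·0·1·9 = 0
  3*Y**3 ↦ 3·1·0·1 = 0
  3*Y**2*Z ↦ 3·1·0·3 = 0
  -3*Y*Z**2 ↦ -3·1·0·9 = 0
  -2*Z**3 ↦ -2·1·1·27 = -54
Sum: F(0, 0, 3) = (0) + (0) + (0) + (0) + (0) + (0) + (0) + (0) + (0) + (-54) = -54.
Reducing mod 7: -54 ≡ 2 (mod 7).
Since F(a, b, c) ≡ 2 ≠ 0 (mod 7), P does NOT lie on the curve.


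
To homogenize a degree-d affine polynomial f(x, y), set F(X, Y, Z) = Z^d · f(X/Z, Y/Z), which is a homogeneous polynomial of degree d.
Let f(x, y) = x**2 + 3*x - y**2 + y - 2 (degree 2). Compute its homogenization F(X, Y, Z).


F(X, Y, Z) = X**2 + 3*X*Z - Y**2 + Y*Z - 2*Z**2

deg(f) = 2.
Substitute x = X/Z, y = Y/Z into f, then multiply by Z^2.
  monomial 1·x^2·y^0 ↦ 1·X^2·Y^0·Z^0.
  monomial 3·x^1·y^0 ↦ 3·X^1·Y^0·Z^1.
  monomial -1·x^0·y^2 ↦ -1·X^0·Y^2·Z^0.
  monomial 1·x^0·y^1 ↦ 1·X^0·Y^1·Z^1.
  monomial -2·x^0·y^0 ↦ -2·X^0·Y^0·Z^2.
Collecting: F(X, Y, Z) = X**2 + 3*X*Z - Y**2 + Y*Z - 2*Z**2.


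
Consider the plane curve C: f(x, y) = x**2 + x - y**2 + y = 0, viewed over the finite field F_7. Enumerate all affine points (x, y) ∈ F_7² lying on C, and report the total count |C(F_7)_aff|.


Affine F_7-points: {(0, 0), (0, 1), (1, 2), (1, 6), (2, 3), (2, 5), (3, 4), (4, 3), (4, 5), (5, 2), (5, 6), (6, 0), (6, 1)}; count = 13.

For each of the 49 pairs (x, y) ∈ F_7², evaluate f(x, y) mod 7. Record the zeros.
  x = 0: [0↦0, 1↦0, 2↦5, 3↦1, 4↦2, 5↦1, 6↦5]  zeros at y ∈ {0, 1}
  x = 1: [0↦2, 1↦2, 2↦0, 3↦3, 4↦4, 5↦3, 6↦0]  zeros at y ∈ {2, 6}
  x = 2: [0↦6, 1↦6, 2↦4, 3↦0, 4↦1, 5↦0, 6↦4]  zeros at y ∈ {3, 5}
  x = 3: [0↦5, 1↦5, 2↦3, 3↦6, 4↦0, 5↦6, 6↦3]  zeros at y ∈ {4}
  x = 4: [0↦6, 1↦6, 2↦4, 3↦0, 4↦1, 5↦0, 6↦4]  zeros at y ∈ {3, 5}
  x = 5: [0↦2, 1↦2, 2↦0, 3↦3, 4↦4, 5↦3, 6↦0]  zeros at y ∈ {2, 6}
  x = 6: [0↦0, 1↦0, 2↦5, 3↦1, 4↦2, 5↦1, 6↦5]  zeros at y ∈ {0, 1}
Collecting zeros: affine points = {(0, 0), (0, 1), (1, 2), (1, 6), (2, 3), (2, 5), (3, 4), (4, 3), (4, 5), (5, 2), (5, 6), (6, 0), (6, 1)}.
Total count |C(F_7)_aff| = 13.


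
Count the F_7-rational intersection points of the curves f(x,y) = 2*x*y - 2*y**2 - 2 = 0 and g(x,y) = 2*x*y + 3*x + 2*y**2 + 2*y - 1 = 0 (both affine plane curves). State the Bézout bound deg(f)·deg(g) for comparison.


Common zeros: {(6, 4)}; count = 1; Bézout bound = 4.

deg(f) = 2, deg(g) = 2, so Bézout bound = 4.
Scan x ∈ F_7. For each x, list the y ∈ F_7 with f(x, y) ≡ 0 and those with g(x, y) ≡ 0 (mod 7); the common zeros in that column are the intersection.
  x = 0: f ≡ 0 at y ∈ ∅; g ≡ 0 at y ∈ ∅; common: ∅.
  x = 1: f ≡ 0 at y ∈ {3, 5}; g ≡ 0 at y ∈ {6}; common: ∅.
  x = 2: f ≡ 0 at y ∈ {1}; g ≡ 0 at y ∈ ∅; common: ∅.
  x = 3: f ≡ 0 at y ∈ ∅; g ≡ 0 at y ∈ {5}; common: ∅.
  x = 4: f ≡ 0 at y ∈ ∅; g ≡ 0 at y ∈ ∅; common: ∅.
  x = 5: f ≡ 0 at y ∈ {6}; g ≡ 0 at y ∈ {0, 1}; common: ∅.
  x = 6: f ≡ 0 at y ∈ {2, 4}; g ≡ 0 at y ∈ {3, 4}; common: {4}.
Collecting: common zeros = {(6, 4)}, so the count is 1.
Comparison with the Bézout bound: 1 ≤ 4 = deg(f)·deg(g), as expected for curves with no common component (the affine F_7-count falls short of the bound because intersections may lie at infinity, over extension fields, or carry multiplicity).


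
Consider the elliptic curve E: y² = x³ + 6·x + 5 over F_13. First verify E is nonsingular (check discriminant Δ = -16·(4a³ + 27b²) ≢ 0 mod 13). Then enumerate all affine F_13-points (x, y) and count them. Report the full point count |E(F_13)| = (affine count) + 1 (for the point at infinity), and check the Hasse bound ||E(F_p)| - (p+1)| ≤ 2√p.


Affine points = {(1, 5), (1, 8), (2, 5), (2, 8), (5, 2), (5, 11), (6, 6), (6, 7), (7, 0), (10, 5), (10, 8)}; affine count = 11; |E(F_13)| = 12.

Discriminant check: Δ ∝ 4a³ + 27b² = 4·6³ + 27·5² = 4·216 + 27·25 ≡ 5 (mod 13). Nonzero ⇒ E is nonsingular.
For each x ∈ F_13, compute rhs = x³ + 6·x + 5 mod 13, then count y ∈ F_13 with y² ≡ rhs.
  x = 0: rhs = 5, matching y values: none (0 points).
  x = 1: rhs = 12, matching y values: 5, 8 (2 points).
  x = 2: rhs = 12, matching y values: 5, 8 (2 points).
  x = 3: rhs = 11, matching y values: none (0 points).
  x = 4: rhs = 2, matching y values: none (0 points).
  x = 5: rhs = 4, matching y values: 2, 11 (2 points).
  x = 6: rhs = 10, matching y values: 6, 7 (2 points).
  x = 7: rhs = 0, matching y values: 0 (1 points).
  x = 8: rhs = 6, matching y values: none (0 points).
  x = 9: rhs = 8, matching y values: none (0 points).
  x = 10: rhs = 12, matching y values: 5, 8 (2 points).
  x = 11: rhs = 11, matching y values: none (0 points).
  x = 12: rhs = 11, matching y values: none (0 points).
Total affine count: 11.
Full point count |E(F_13)| = 11 + 1 = 12.
Hasse bound: |12 − (13+1)| = |-2| = 2 ≤ 2√13 ≈ 7.2111 ✓.


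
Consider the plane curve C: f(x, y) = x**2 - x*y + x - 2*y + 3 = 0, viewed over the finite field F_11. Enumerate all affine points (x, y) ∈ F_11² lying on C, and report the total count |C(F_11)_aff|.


Affine F_11-points: {(0, 7), (1, 9), (2, 5), (3, 3), (4, 2), (5, 0), (6, 7), (7, 9), (8, 2), (10, 3)}; count = 10.

For each of the 121 pairs (x, y) ∈ F_11², evaluate f(x, y) mod 11. Record the zeros.
  x = 0: [0↦3, 1↦1, 2↦10, 3↦8, 4↦6, 5↦4, 6↦2, 7↦0, 8↦9, 9↦7, 10↦5]  zeros at y ∈ {7}
  x = 1: [0↦5, 1↦2, 2↦10, 3↦7, 4↦4, 5↦1, 6↦9, 7↦6, 8↦3, 9↦0, 10↦8]  zeros at y ∈ {9}
  x = 2: [0↦9, 1↦5, 2↦1, 3↦8, 4↦4, 5↦0, 6↦7, 7↦3, 8↦10, 9↦6, 10↦2]  zeros at y ∈ {5}
  x = 3: [0↦4, 1↦10, 2↦5, 3↦0, 4↦6, 5↦1, 6↦7, 7↦2, 8↦8, 9↦3, 10↦9]  zeros at y ∈ {3}
  x = 4: [0↦1, 1↦6, 2↦0, 3↦5, 4↦10, 5↦4, 6↦9, 7↦3, 8↦8, 9↦2, 10↦7]  zeros at y ∈ {2}
  x = 5: [0↦0, 1↦4, 2↦8, 3↦1, 4↦5, 5↦9, 6↦2, 7↦6, 8↦10, 9↦3, 10↦7]  zeros at y ∈ {0}
  x = 6: [0↦1, 1↦4, 2↦7, 3↦10, 4↦2, 5↦5, 6↦8, 7↦0, 8↦3, 9↦6, 10↦9]  zeros at y ∈ {7}
  x = 7: [0↦4, 1↦6, 2↦8, 3↦10, 4↦1, 5↦3, 6↦5, 7↦7, 8↦9, 9↦0, 10↦2]  zeros at y ∈ {9}
  x = 8: [0↦9, 1↦10, 2↦0, 3↦1, 4↦2, 5↦3, 6↦4, 7↦5, 8↦6, 9↦7, 10↦8]  zeros at y ∈ {2}
  x = 9: [0↦5, 1↦5, 2↦5, 3↦5, 4↦5, 5↦5, 6↦5, 7↦5, 8↦5, 9↦5, 10↦5]  zeros at y ∈ ∅
  x = 10: [0↦3, 1↦2, 2↦1, 3↦0, 4↦10, 5↦9, 6↦8, 7↦7, 8↦6, 9↦5, 10↦4]  zeros at y ∈ {3}
Collecting zeros: affine points = {(0, 7), (1, 9), (2, 5), (3, 3), (4, 2), (5, 0), (6, 7), (7, 9), (8, 2), (10, 3)}.
Total count |C(F_11)_aff| = 10.


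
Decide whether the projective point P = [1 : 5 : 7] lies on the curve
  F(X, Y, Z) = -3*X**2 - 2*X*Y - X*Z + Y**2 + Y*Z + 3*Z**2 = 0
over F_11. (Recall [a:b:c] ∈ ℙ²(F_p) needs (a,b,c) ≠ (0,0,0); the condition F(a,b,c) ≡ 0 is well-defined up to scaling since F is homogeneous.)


F(1,5,7) ≡ 0 (mod 11); P is on the curve.

Evaluate F(1, 5, 7) term-by-term (mod 11).
  -3*X**2 ↦ -3·1·1·1 = -3
  -2*X*Y ↦ -2·1·5·1 = -10
  -X*Z ↦ -1·1·1·7 = -7
  Y**2 ↦ 1·1·25·1 = 25
  Y*Z ↦ 1·1·5·7 = 35
  3*Z**2 ↦ 3·1·1·49 = 147
Sum: F(1, 5, 7) = (-3) + (-10) + (-7) + (25) + (35) + (147) = 187.
Reducing mod 11: 187 ≡ 0 (mod 11).
Since F(a, b, c) ≡ 0 (mod 11), P lies on the curve.


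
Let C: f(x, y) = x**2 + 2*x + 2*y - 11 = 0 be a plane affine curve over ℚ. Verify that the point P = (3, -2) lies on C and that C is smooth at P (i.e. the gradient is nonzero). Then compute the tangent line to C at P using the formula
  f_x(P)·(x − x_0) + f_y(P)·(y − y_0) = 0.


Tangent line at P: 8*x + 2*y - 20 = 0.

Step 1: f(3, -2) = 0, so P lies on C.
Step 2: partial derivatives
  f_x(x, y) = 2*x + 2, f_y(x, y) = 2.
  f_x(P) = 8, f_y(P) = 2 (gradient nonzero, so P is smooth).
Step 3: tangent line at P: 8·(x − 3) + 2·(y − -2) = 0.
Expanding: 8*x + 2*y - 20 = 0.


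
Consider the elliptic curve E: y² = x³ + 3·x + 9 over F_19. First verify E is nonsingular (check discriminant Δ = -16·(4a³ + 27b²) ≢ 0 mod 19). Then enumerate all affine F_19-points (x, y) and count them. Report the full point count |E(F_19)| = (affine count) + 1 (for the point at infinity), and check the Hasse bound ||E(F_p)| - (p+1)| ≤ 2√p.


Affine points = {(0, 3), (0, 16), (2, 2), (2, 17), (3, 8), (3, 11), (4, 3), (4, 16), (5, 4), (5, 15), (9, 9), (9, 10), (11, 9), (11, 10), (12, 5), (12, 14), (15, 3), (15, 16), (16, 7), (16, 12), (18, 9), (18, 10)}; affine count = 22; |E(F_19)| = 23.

Discriminant check: Δ ∝ 4a³ + 27b² = 4·3³ + 27·9² = 4·27 + 27·81 ≡ 15 (mod 19). Nonzero ⇒ E is nonsingular.
For each x ∈ F_19, compute rhs = x³ + 3·x + 9 mod 19, then count y ∈ F_19 with y² ≡ rhs.
  x = 0: rhs = 9, matching y values: 3, 16 (2 points).
  x = 1: rhs = 13, matching y values: none (0 points).
  x = 2: rhs = 4, matching y values: 2, 17 (2 points).
  x = 3: rhs = 7, matching y values: 8, 11 (2 points).
  x = 4: rhs = 9, matching y values: 3, 16 (2 points).
  x = 5: rhs = 16, matching y values: 4, 15 (2 points).
  x = 6: rhs = 15, matching y values: none (0 points).
  x = 7: rhs = 12, matching y values: none (0 points).
  x = 8: rhs = 13, matching y values: none (0 points).
  x = 9: rhs = 5, matching y values: 9, 10 (2 points).
  x = 10: rhs = 13, matching y values: none (0 points).
  x = 11: rhs = 5, matching y values: 9, 10 (2 points).
  x = 12: rhs = 6, matching y values: 5, 14 (2 points).
  x = 13: rhs = 3, matching y values: none (0 points).
  x = 14: rhs = 2, matching y values: none (0 points).
  x = 15: rhs = 9, matching y values: 3, 16 (2 points).
  x = 16: rhs = 11, matching y values: 7, 12 (2 points).
  x = 17: rhs = 14, matching y values: none (0 points).
  x = 18: rhs = 5, matching y values: 9, 10 (2 points).
Total affine count: 22.
Full point count |E(F_19)| = 22 + 1 = 23.
Hasse bound: |23 − (19+1)| = |3| = 3 ≤ 2√19 ≈ 8.7178 ✓.


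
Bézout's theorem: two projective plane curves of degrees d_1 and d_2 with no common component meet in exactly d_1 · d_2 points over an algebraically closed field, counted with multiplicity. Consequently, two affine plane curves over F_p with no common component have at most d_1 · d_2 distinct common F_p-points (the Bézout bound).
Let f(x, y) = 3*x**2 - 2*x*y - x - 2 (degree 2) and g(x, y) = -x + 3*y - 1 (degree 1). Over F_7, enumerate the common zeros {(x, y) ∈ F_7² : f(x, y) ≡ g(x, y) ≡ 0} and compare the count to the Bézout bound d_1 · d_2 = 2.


Common zeros: {(3, 6)}; count = 1; Bézout bound = 2.

deg(f) = 2, deg(g) = 1, so Bézout bound = 2.
Scan x ∈ F_7. For each x, list the y ∈ F_7 with f(x, y) ≡ 0 and those with g(x, y) ≡ 0 (mod 7); the common zeros in that column are the intersection.
  x = 0: f ≡ 0 at y ∈ ∅; g ≡ 0 at y ∈ {5}; common: ∅.
  x = 1: f ≡ 0 at y ∈ {0}; g ≡ 0 at y ∈ {3}; common: ∅.
  x = 2: f ≡ 0 at y ∈ {2}; g ≡ 0 at y ∈ {1}; common: ∅.
  x = 3: f ≡ 0 at y ∈ {6}; g ≡ 0 at y ∈ {6}; common: {6}.
  x = 4: f ≡ 0 at y ∈ {0}; g ≡ 0 at y ∈ {4}; common: ∅.
  x = 5: f ≡ 0 at y ∈ {4}; g ≡ 0 at y ∈ {2}; common: ∅.
  x = 6: f ≡ 0 at y ∈ {6}; g ≡ 0 at y ∈ {0}; common: ∅.
Collecting: common zeros = {(3, 6)}, so the count is 1.
Comparison with the Bézout bound: 1 ≤ 2 = deg(f)·deg(g), as expected for curves with no common component (the affine F_7-count falls short of the bound because intersections may lie at infinity, over extension fields, or carry multiplicity).


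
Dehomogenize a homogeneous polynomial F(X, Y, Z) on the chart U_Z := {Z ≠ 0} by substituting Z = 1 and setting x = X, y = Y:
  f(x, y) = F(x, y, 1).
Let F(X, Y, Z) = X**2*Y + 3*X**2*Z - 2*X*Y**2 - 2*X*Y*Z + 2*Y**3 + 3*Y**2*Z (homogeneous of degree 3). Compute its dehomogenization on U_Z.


f(x, y) = x**2*y + 3*x**2 - 2*x*y**2 - 2*x*y + 2*y**3 + 3*y**2

On U_Z we set Z = 1. Each monomial c·X^i·Y^j·Z^k in F becomes c·x^i·y^j·1^k = c·x^i·y^j.
Substituting Z = 1: F(X, Y, 1) = x**2*y + 3*x**2 - 2*x*y**2 - 2*x*y + 2*y**3 + 3*y**2.
Note: deg(f) ≤ deg(F) = 3; strict inequality happens when F is divisible by Z (lost terms).


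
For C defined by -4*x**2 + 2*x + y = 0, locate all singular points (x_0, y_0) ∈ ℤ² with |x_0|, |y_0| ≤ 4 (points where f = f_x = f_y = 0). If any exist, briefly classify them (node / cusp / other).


No singular points in the scanned grid; C is smooth there.

Compute partial derivatives:
  f_x = 2 - 8*x.
  f_y = 1.
f_y = 1 is a nonzero constant, so f_y never vanishes: no point (x, y) can satisfy f = f_x = f_y = 0. In particular no (x, y) ∈ {−4, ..., 4}² is singular; the curve is smooth.


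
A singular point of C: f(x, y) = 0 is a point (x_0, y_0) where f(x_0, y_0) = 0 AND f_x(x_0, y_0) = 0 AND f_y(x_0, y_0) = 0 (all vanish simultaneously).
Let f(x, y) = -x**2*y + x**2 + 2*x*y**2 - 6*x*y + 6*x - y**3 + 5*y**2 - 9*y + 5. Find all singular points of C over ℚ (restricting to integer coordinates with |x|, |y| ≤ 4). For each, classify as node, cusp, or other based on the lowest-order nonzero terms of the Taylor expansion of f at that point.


Singular points: {(1, 2)}; classification: node.

Compute partial derivatives:
  f_x = -2*x*y + 2*x + 2*y**2 - 6*y + 6.
  f_y = -x**2 + 4*x*y - 6*x - 3*y**2 + 10*y - 9.
Scan x_0 ∈ {−4, ..., 4}. For each x_0, f_y(x_0, y) is a polynomial in y; find its integer roots y ∈ {−4, ..., 4}, then test f_x and f at those candidates.
  x = -4: f_y(-4, y) = -3*y**2 - 6*y - 1; no integer root y with |y| ≤ 4.
  x = -3: f_y(-3, y) = -3*y**2 - 2*y; vanishes at y ∈ {0}. (-3, 0): f_x = 0 but f = -4 ≠ 0.
  x = -2: f_y(-2, y) = -3*y**2 + 2*y - 1; no integer root y with |y| ≤ 4.
  x = -1: f_y(-1, y) = -3*y**2 + 6*y - 4; no integer root y with |y| ≤ 4.
  x = 0: f_y(0, y) = -3*y**2 + 10*y - 9; no integer root y with |y| ≤ 4.
  x = 1: f_y(1, y) = -3*y**2 + 14*y - 16; vanishes at y ∈ {2}. (1, 2): f_x = 0, f = 0 — SINGULAR.
  x = 2: f_y(2, y) = -3*y**2 + 18*y - 25; no integer root y with |y| ≤ 4.
  x = 3: f_y(3, y) = -3*y**2 + 22*y - 36; no integer root y with |y| ≤ 4.
  x = 4: f_y(4, y) = -3*y**2 + 26*y - 49; no integer root y with |y| ≤ 4.
Only singular point on the grid: (1, 2).
Classify: substitute x = 1 + u, y = 2 + v and expand: f = -u**2*v - u**2 + 2*u*v**2 - v**3 + v**2.
No constant or linear terms (consistent with a singular point). Quadratic part: -u**2 + v**2. Cubic part: -u**2*v + 2*u*v**2 - v**3.
The quadratic part v**2 - u**2 = (v − u)(v + u) splits into two distinct linear factors, so there are two distinct tangent lines y − 2 = ±(x − 1) — this is a node (ordinary double point).
Classification: node.


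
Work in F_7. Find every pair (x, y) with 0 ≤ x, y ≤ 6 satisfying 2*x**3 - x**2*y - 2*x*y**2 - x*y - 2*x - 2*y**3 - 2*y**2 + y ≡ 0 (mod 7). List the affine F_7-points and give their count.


Affine F_7-points: {(0, 0), (1, 0), (1, 1), (1, 4), (2, 5), (3, 4), (5, 4), (5, 5), (5, 6), (6, 0), (6, 2), (6, 5)}; count = 12.

For each of the 49 pairs (x, y) ∈ F_7², evaluate f(x, y) mod 7. Record the zeros.
  x = 0: [0↦0, 1↦4, 2↦6, 3↦1, 4↦5, 5↦6, 6↦6]  zeros at y ∈ {0}
  x = 1: [0↦0, 1↦0, 2↦1, 3↦5, 4↦0, 5↦2, 6↦6]  zeros at y ∈ {0, 1, 4}
  x = 2: [0↦5, 1↦6, 2↦4, 3↦1, 4↦6, 5↦0, 6↦6]  zeros at y ∈ {5}
  x = 3: [0↦6, 1↦6, 2↦6, 3↦1, 4↦0, 5↦5, 6↦4]  zeros at y ∈ {4}
  x = 4: [0↦1, 1↦5, 2↦5, 3↦3, 4↦1, 5↦1, 6↦5]  zeros at y ∈ ∅
  x = 5: [0↦2, 1↦1, 2↦6, 3↦5, 4↦0, 5↦0, 6↦0]  zeros at y ∈ {4, 5, 6}
  x = 6: [0↦0, 1↦6, 2↦0, 3↦5, 4↦2, 5↦0, 6↦1]  zeros at y ∈ {0, 2, 5}
Collecting zeros: affine points = {(0, 0), (1, 0), (1, 1), (1, 4), (2, 5), (3, 4), (5, 4), (5, 5), (5, 6), (6, 0), (6, 2), (6, 5)}.
Total count |C(F_7)_aff| = 12.


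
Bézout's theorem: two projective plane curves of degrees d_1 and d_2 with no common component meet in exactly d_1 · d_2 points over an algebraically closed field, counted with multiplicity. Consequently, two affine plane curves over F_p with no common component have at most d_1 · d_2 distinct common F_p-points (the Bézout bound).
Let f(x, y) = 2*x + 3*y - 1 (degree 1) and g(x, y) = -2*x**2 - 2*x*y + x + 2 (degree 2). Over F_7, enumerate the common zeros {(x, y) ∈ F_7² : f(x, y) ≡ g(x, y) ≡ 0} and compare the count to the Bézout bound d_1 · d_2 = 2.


Common zeros: {(2, 6)}; count = 1; Bézout bound = 2.

deg(f) = 1, deg(g) = 2, so Bézout bound = 2.
Scan x ∈ F_7. For each x, list the y ∈ F_7 with f(x, y) ≡ 0 and those with g(x, y) ≡ 0 (mod 7); the common zeros in that column are the intersection.
  x = 0: f ≡ 0 at y ∈ {5}; g ≡ 0 at y ∈ ∅; common: ∅.
  x = 1: f ≡ 0 at y ∈ {2}; g ≡ 0 at y ∈ {4}; common: ∅.
  x = 2: f ≡ 0 at y ∈ {6}; g ≡ 0 at y ∈ {6}; common: {6}.
  x = 3: f ≡ 0 at y ∈ {3}; g ≡ 0 at y ∈ {6}; common: ∅.
  x = 4: f ≡ 0 at y ∈ {0}; g ≡ 0 at y ∈ {2}; common: ∅.
  x = 5: f ≡ 0 at y ∈ {4}; g ≡ 0 at y ∈ {2}; common: ∅.
  x = 6: f ≡ 0 at y ∈ {1}; g ≡ 0 at y ∈ {4}; common: ∅.
Collecting: common zeros = {(2, 6)}, so the count is 1.
Comparison with the Bézout bound: 1 ≤ 2 = deg(f)·deg(g), as expected for curves with no common component (the affine F_7-count falls short of the bound because intersections may lie at infinity, over extension fields, or carry multiplicity).


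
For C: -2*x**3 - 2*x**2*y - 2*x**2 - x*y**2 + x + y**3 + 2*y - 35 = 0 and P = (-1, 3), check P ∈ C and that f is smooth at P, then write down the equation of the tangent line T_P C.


Tangent line at P: 2*x + 33*y - 97 = 0.

Step 1: f(-1, 3) = 0, so P lies on C.
Step 2: partial derivatives
  f_x(x, y) = -6*x**2 - 4*x*y - 4*x - y**2 + 1, f_y(x, y) = -2*x**2 - 2*x*y + 3*y**2 + 2.
  f_x(P) = 2, f_y(P) = 33 (gradient nonzero, so P is smooth).
Step 3: tangent line at P: 2·(x − -1) + 33·(y − 3) = 0.
Expanding: 2*x + 33*y - 97 = 0.


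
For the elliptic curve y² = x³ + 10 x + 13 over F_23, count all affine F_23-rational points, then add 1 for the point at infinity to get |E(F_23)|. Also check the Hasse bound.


Affine points = {(0, 6), (0, 17), (1, 1), (1, 22), (2, 8), (2, 15), (3, 1), (3, 22), (4, 5), (4, 18), (5, 2), (5, 21), (6, 6), (6, 17), (7, 9), (7, 14), (9, 2), (9, 21), (10, 3), (10, 20), (17, 6), (17, 17), (19, 1), (19, 22), (20, 5), (20, 18), (21, 10), (21, 13), (22, 5), (22, 18)}; affine count = 30; |E(F_23)| = 31.

Discriminant check: Δ ∝ 4a³ + 27b² = 4·10³ + 27·13² = 4·1000 + 27·169 ≡ 7 (mod 23). Nonzero ⇒ E is nonsingular.
For each x ∈ F_23, compute rhs = x³ + 10·x + 13 mod 23, then count y ∈ F_23 with y² ≡ rhs.
  x = 0: rhs = 13, matching y values: 6, 17 (2 points).
  x = 1: rhs = 1, matching y values: 1, 22 (2 points).
  x = 2: rhs = 18, matching y values: 8, 15 (2 points).
  x = 3: rhs = 1, matching y values: 1, 22 (2 points).
  x = 4: rhs = 2, matching y values: 5, 18 (2 points).
  x = 5: rhs = 4, matching y values: 2, 21 (2 points).
  x = 6: rhs = 13, matching y values: 6, 17 (2 points).
  x = 7: rhs = 12, matching y values: 9, 14 (2 points).
  x = 8: rhs = 7, matching y values: none (0 points).
  x = 9: rhs = 4, matching y values: 2, 21 (2 points).
  x = 10: rhs = 9, matching y values: 3, 20 (2 points).
  x = 11: rhs = 5, matching y values: none (0 points).
  x = 12: rhs = 21, matching y values: none (0 points).
  x = 13: rhs = 17, matching y values: none (0 points).
  x = 14: rhs = 22, matching y values: none (0 points).
  x = 15: rhs = 19, matching y values: none (0 points).
  x = 16: rhs = 14, matching y values: none (0 points).
  x = 17: rhs = 13, matching y values: 6, 17 (2 points).
  x = 18: rhs = 22, matching y values: none (0 points).
  x = 19: rhs = 1, matching y values: 1, 22 (2 points).
  x = 20: rhs = 2, matching y values: 5, 18 (2 points).
  x = 21: rhs = 8, matching y values: 10, 13 (2 points).
  x = 22: rhs = 2, matching y values: 5, 18 (2 points).
Total affine count: 30.
Full point count |E(F_23)| = 30 + 1 = 31.
Hasse bound: |31 − (23+1)| = |7| = 7 ≤ 2√23 ≈ 9.5917 ✓.


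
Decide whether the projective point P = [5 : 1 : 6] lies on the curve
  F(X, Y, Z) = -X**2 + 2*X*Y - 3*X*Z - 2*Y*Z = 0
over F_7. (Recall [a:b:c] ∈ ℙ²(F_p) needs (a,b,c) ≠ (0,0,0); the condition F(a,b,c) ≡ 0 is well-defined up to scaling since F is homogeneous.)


F(5,1,6) ≡ 2 (mod 7); P is NOT on the curve.

Evaluate F(5, 1, 6) term-by-term (mod 7).
  -X**2 ↦ -1·25·1·1 = -25
  2*X*Y ↦ 2·5·1·1 = 10
  -3*X*Z ↦ -3·5·1·6 = -90
  -2*Y*Z ↦ -2·1·1·6 = -12
Sum: F(5, 1, 6) = (-25) + (10) + (-90) + (-12) = -117.
Reducing mod 7: -117 ≡ 2 (mod 7).
Since F(a, b, c) ≡ 2 ≠ 0 (mod 7), P does NOT lie on the curve.
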